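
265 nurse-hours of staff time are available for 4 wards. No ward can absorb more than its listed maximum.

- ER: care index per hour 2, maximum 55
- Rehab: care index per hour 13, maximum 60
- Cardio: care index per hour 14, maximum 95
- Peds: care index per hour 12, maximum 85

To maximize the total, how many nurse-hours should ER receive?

Order the wards by care index per hour: Cardio 14 > Rehab 13 > Peds 12 > ER 2.
Cardio takes 95 to reach its cap of 95 ; 170 left.
Give Rehab 60 to hit its cap of 60 ; 110 left.
Give Peds 85 to hit its cap of 85 ; 25 left.
ER: +25 (room for 55) → 25. Pool exhausted.

25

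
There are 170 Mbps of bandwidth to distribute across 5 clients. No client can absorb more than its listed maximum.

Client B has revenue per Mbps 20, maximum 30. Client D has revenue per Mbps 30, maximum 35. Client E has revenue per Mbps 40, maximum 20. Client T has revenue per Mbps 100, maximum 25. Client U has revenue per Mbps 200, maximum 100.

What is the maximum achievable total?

Highest revenue per Mbps first: Client U 200 > Client T 100 > Client E 40 > Client D 30 > Client B 20.
Client U: +100 to 100 (cap) → 70 left.
Client T takes 25 to reach its cap of 25 → 45 left.
Client E takes 20 to reach its cap of 20 → 25 left.
Client D: +25 (room for 35) → 25. Pool exhausted.
Total = 30×25 + 40×20 + 100×25 + 200×100 = 24050.

24050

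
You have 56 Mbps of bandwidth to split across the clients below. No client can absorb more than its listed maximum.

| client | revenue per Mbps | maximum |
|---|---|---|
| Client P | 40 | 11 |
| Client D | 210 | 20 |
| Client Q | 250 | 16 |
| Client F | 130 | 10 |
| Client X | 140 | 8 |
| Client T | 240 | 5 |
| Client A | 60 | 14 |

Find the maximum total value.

11430

Rank by revenue per Mbps: Client Q 250 > Client T 240 > Client D 210 > Client X 140 > Client F 130 > Client A 60 > Client P 40.
Client Q: +16 to 16 (cap) → 40 left.
Client T: +5 to 5 (cap) → 35 left.
Client D takes 20 to reach its cap of 20 → 15 left.
Client X: +8 to 8 (cap) → 7 left.
Client F: +7 (room for 10) → 7. Pool exhausted.
Total = 210×20 + 250×16 + 130×7 + 140×8 + 240×5 = 11430.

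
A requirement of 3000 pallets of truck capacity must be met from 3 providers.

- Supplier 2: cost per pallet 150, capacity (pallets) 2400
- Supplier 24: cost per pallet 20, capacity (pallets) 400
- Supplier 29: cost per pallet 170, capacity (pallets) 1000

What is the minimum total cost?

402000

Cheapest first:
Supplier 24 at 20: take all 400 pallets ; 2600 still needed.
Take 2400 from Supplier 2 at 150 ; need 200 more.
Take 200 from Supplier 29 at 170 to finish.
Cost = 400×20 + 2400×150 + 200×170 = 402000.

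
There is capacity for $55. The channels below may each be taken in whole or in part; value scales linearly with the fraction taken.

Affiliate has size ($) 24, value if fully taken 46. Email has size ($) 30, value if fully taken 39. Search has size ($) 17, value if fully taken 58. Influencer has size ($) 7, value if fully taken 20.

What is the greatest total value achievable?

133.1

Best value per unit of size first: Search 58/17≈3.41, Influencer 20/7≈2.86, Affiliate 46/24≈1.92, Email 39/30≈1.3.
All 17 $ of Search fit (value 58) → 38 remain.
Take all of Influencer (7 $, value 20) → 31 $ left.
Take all of Affiliate (24 $, value 46) → 7 $ left.
7 $ left: a 7/30 share of Email gives 39×7/30 = 9.1.
Total value = 133.1.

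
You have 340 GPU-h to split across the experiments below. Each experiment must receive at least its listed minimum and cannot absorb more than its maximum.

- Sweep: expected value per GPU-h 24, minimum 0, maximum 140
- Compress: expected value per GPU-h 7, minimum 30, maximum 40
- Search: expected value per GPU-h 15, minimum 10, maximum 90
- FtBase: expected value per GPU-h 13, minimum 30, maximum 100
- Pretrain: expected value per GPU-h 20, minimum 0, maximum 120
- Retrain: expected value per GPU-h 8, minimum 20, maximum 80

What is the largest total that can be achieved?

Meeting every minimum uses 0+30+10+30+0+20 = 90 GPU-h, leaving 250.
Rank by expected value per GPU-h: Sweep 24 > Pretrain 20 > Search 15 > FtBase 13 > Retrain 8 > Compress 7.
Give Sweep 140 more to hit its cap of 140 — 110 left.
Pretrain: +110 (room for 120) → 110. Pool exhausted.
Total = 24×140 + 7×30 + 15×10 + 13×30 + 20×110 + 8×20 = 6470.

6470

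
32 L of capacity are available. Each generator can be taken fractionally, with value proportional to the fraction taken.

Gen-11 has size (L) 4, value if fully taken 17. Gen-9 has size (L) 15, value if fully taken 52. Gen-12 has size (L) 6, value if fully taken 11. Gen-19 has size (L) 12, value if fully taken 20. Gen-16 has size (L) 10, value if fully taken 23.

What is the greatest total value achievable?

Best value per unit of size first: Gen-11 17/4≈4.25, Gen-9 52/15≈3.47, Gen-16 23/10≈2.3, Gen-12 11/6≈1.83, Gen-19 20/12≈1.67.
Take all of Gen-11 (4 L, value 17) → 28 L left.
All 15 L of Gen-9 fit (value 52) → 13 remain.
All 10 L of Gen-16 fit (value 23) → 3 remain.
Fill the last 3 L with part of Gen-12: 3/6 of it earns 5.5.
Total value = 97.5.

97.5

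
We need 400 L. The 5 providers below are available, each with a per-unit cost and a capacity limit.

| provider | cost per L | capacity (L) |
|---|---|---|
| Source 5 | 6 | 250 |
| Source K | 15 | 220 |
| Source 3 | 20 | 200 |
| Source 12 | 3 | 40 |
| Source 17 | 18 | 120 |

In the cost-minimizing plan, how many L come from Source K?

Cheapest first:
Source 12 (3): use full 40 — 360 L to go.
Take 250 from Source 5 at 6 — need 110 more.
Take 110 from Source K at 15 to finish.
Source 17, Source 3: unused.

110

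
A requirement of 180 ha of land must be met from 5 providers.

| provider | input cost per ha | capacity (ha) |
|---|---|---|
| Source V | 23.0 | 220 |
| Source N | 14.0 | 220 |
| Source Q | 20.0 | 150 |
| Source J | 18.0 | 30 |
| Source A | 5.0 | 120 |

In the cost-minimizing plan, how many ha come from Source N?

60

Use providers in increasing cost order.
Take 120 from Source A at 5.0 → need 60 more.
Source N (14.0): take the remaining 60 → done.
Source J, Source Q, Source V: unused.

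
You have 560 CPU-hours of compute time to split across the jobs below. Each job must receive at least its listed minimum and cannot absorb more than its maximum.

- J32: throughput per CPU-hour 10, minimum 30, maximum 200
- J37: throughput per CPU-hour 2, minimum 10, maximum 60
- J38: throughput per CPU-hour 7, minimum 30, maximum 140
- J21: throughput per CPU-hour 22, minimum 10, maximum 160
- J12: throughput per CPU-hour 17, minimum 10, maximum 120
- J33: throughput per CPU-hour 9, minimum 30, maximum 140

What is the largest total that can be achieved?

8150

Meeting every minimum uses 30+10+30+10+10+30 = 120 CPU-hours, leaving 440.
Rank by throughput per CPU-hour: J21 22 > J12 17 > J32 10 > J33 9 > J38 7 > J37 2.
J21 takes 150 more to reach its cap of 160 — 290 left.
J12: +110 to 120 (cap) — 180 left.
Give J32 170 more to hit its cap of 200 — 10 left.
J33 has room for 110 more but only 10 remain, so it gets 40.
Total = 10×200 + 2×10 + 7×30 + 22×160 + 17×120 + 9×40 = 8150.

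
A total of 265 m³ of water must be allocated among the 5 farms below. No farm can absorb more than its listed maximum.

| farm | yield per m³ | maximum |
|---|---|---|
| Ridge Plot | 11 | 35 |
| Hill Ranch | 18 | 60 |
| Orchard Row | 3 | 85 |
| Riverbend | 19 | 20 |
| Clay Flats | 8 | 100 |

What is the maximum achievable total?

2795

Rank by yield per m³: Riverbend 19 > Hill Ranch 18 > Ridge Plot 11 > Clay Flats 8 > Orchard Row 3.
Give Riverbend 20 to hit its cap of 20 — 245 left.
Hill Ranch: +60 to 60 (cap) — 185 left.
Give Ridge Plot 35 to hit its cap of 35 — 150 left.
Clay Flats: +100 to 100 (cap) — 50 left.
Orchard Row: +50 (room for 85) → 50. Pool exhausted.
Total = 11×35 + 18×60 + 3×50 + 19×20 + 8×100 = 2795.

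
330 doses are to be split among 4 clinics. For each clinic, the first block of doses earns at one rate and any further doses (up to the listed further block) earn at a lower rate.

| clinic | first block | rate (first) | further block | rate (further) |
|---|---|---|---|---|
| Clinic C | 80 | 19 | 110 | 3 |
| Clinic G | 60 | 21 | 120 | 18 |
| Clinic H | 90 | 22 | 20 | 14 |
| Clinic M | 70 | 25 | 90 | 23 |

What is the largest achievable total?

7440

Order all 8 blocks by rate: Clinic M/tier1 25 > Clinic M/tier2 23 > Clinic H/tier1 22 > Clinic G/tier1 21 > Clinic C/tier1 19 > Clinic G/tier2 18 > Clinic H/tier2 14 > Clinic C/tier2 3.
Clinic M tier1 at 25: fill all 70 ; 260 left.
Clinic M/tier2 (23): +90 ; 170 left.
Clinic H tier1 at 22: fill all 90 ; 80 left.
Clinic G/tier1 (21): +60 ; 20 left.
Clinic C tier1 at 19: only 20 left, fill 20.
Total = 25×70 + 23×90 + 22×90 + 21×60 + 19×20 = 7440.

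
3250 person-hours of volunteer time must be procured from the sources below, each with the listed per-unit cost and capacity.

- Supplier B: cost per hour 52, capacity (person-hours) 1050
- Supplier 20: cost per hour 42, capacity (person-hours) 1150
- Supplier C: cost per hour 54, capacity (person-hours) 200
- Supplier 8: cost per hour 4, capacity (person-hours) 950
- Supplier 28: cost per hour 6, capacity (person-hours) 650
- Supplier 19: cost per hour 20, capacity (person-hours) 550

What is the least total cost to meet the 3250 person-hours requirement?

Use sources in increasing cost order.
Take 950 from Supplier 8 at 4 → need 2300 more.
Take 650 from Supplier 28 at 6 → need 1650 more.
Supplier 19 at 20: take all 550 person-hours → 1100 still needed.
Take 1100 from Supplier 20 at 42 to finish.
Supplier B, Supplier C: unused.
Cost = 950×4 + 650×6 + 550×20 + 1100×42 = 64900.

64900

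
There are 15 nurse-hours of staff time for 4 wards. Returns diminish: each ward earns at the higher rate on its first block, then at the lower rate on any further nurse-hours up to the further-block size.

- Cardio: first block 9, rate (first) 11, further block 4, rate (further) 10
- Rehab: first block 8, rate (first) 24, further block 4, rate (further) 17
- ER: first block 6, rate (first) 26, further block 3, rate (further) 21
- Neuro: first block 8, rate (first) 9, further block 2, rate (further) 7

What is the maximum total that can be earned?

369

Order all 8 blocks by rate: ER/T1 26 > Rehab/T1 24 > ER/T2 21 > Rehab/T2 17 > Cardio/T1 11 > Cardio/T2 10 > Neuro/T1 9 > Neuro/T2 7.
ER/T1 (26): +6 → 9 left.
Rehab/T1 (24): +8 → 1 left.
ER T2 at 21: only 1 left, fill 1.
Total = 26×6 + 24×8 + 21×1 = 369.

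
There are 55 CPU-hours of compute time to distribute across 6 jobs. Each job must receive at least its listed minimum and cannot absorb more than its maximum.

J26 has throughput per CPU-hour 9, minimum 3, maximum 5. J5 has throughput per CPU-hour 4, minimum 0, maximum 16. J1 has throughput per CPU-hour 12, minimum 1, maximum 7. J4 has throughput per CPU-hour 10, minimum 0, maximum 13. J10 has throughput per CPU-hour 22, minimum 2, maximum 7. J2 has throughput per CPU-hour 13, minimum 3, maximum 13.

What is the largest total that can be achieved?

Meeting every minimum uses 3+0+1+0+2+3 = 9 CPU-hours, leaving 46.
Highest throughput per CPU-hour first: J10 22 > J2 13 > J1 12 > J4 10 > J26 9 > J5 4.
Give J10 5 more to hit its cap of 7 ; 41 left.
Give J2 10 more to hit its cap of 13 ; 31 left.
Give J1 6 more to hit its cap of 7 ; 25 left.
Give J4 13 more to hit its cap of 13 ; 12 left.
J26: +2 to 5 (cap) ; 10 left.
Only 10 left; J5 takes them to reach 10.
Total = 9×5 + 4×10 + 12×7 + 10×13 + 22×7 + 13×13 = 622.

622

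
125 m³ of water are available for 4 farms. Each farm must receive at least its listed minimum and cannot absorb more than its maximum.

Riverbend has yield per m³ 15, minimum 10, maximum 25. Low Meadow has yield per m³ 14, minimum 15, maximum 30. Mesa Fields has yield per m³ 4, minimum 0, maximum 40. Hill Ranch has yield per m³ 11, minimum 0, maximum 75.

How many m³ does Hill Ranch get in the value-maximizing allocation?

70

Meeting every minimum uses 10+15+0+0 = 25 m³, leaving 100.
Highest yield per m³ first: Riverbend 15 > Low Meadow 14 > Hill Ranch 11 > Mesa Fields 4.
Riverbend: +15 to 25 (cap) — 85 left.
Low Meadow takes 15 more to reach its cap of 30 — 70 left.
Hill Ranch has room for 75 more but only 70 remain, so it gets 70.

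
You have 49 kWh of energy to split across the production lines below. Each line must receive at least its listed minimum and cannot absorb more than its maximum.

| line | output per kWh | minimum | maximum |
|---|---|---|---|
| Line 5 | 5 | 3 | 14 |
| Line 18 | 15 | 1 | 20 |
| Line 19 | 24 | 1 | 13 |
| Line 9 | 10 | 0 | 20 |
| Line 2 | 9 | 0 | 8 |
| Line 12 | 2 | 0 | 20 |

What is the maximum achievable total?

Meeting every minimum uses 3+1+1+0+0+0 = 5 kWh, leaving 44.
Order the production lines by output per kWh: Line 19 24 > Line 18 15 > Line 9 10 > Line 2 9 > Line 5 5 > Line 12 2.
Line 19: +12 to 13 (cap) — 32 left.
Line 18: +19 to 20 (cap) — 13 left.
Only 13 left; Line 9 takes them to reach 13.
Total = 5×3 + 15×20 + 24×13 + 10×13 = 757.

757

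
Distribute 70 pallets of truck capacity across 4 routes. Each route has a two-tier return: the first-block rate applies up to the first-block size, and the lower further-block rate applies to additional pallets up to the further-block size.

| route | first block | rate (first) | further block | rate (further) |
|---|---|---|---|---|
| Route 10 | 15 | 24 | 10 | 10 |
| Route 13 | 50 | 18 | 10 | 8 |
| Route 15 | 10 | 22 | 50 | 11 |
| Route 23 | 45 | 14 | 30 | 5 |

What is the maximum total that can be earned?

1390

Rank every tier by rate: Route 10/T1 24 > Route 15/T1 22 > Route 13/T1 18 > Route 23/T1 14 > Route 15/T2 11 > Route 10/T2 10 > Route 13/T2 8 > Route 23/T2 5.
Route 10/T1 (24): +15 — 55 left.
Route 15 T1 at 22: fill all 10 — 45 left.
45 remain; put them into Route 13 T1 at 18.
Total = 24×15 + 22×10 + 18×45 = 1390.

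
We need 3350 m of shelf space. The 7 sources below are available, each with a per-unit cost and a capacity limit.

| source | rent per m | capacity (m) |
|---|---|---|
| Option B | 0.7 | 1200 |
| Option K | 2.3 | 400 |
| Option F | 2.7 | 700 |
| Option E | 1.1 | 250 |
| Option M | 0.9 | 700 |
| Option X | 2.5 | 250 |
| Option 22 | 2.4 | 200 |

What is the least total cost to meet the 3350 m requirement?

4715

Use sources in increasing cost order.
Option B (0.7): use full 1200 → 2150 m to go.
Take 700 from Option M at 0.9 → need 1450 more.
Take 250 from Option E at 1.1 → need 1200 more.
Option K at 2.3: take all 400 m → 800 still needed.
Option 22 at 2.4: take all 200 m → 600 still needed.
Option X at 2.5: take all 250 m → 350 still needed.
Option F at 2.7: take 350 of its 700 → requirement met.
Cost = 1200×0.7 + 700×0.9 + 250×1.1 + 400×2.3 + 200×2.4 + 250×2.5 + 350×2.7 = 4715.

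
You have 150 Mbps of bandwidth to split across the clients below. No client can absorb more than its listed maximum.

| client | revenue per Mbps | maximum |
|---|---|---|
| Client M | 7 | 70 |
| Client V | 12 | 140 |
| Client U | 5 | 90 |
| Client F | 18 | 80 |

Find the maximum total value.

2280

Order the clients by revenue per Mbps: Client F 18 > Client V 12 > Client M 7 > Client U 5.
Give Client F 80 to hit its cap of 80 → 70 left.
Only 70 left; Client V takes them to reach 70.
Total = 12×70 + 18×80 = 2280.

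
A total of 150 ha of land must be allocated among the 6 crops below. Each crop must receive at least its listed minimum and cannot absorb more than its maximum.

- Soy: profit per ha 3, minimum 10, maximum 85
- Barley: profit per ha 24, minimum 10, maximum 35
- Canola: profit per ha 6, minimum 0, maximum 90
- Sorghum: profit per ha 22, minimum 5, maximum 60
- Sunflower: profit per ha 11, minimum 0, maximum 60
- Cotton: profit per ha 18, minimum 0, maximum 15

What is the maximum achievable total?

2790

Meeting every minimum uses 10+10+0+5+0+0 = 25 ha, leaving 125.
Highest profit per ha first: Barley 24 > Sorghum 22 > Cotton 18 > Sunflower 11 > Canola 6 > Soy 3.
Barley takes 25 more to reach its cap of 35 ; 100 left.
Sorghum takes 55 more to reach its cap of 60 ; 45 left.
Cotton: +15 to 15 (cap) ; 30 left.
Only 30 left; Sunflower takes them to reach 30.
Total = 3×10 + 24×35 + 22×60 + 11×30 + 18×15 = 2790.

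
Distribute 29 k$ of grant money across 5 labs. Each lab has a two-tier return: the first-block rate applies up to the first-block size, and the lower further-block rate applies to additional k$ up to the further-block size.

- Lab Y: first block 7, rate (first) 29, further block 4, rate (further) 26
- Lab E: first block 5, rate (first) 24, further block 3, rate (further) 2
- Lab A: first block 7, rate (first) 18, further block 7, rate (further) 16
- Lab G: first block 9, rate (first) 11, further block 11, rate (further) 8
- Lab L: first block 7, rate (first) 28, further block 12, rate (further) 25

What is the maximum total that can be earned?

778

Rank every tier by rate: Lab Y/tier1 29 > Lab L/tier1 28 > Lab Y/tier2 26 > Lab L/tier2 25 > Lab E/tier1 24 > Lab A/tier1 18 > Lab A/tier2 16 > Lab G/tier1 11 > Lab G/tier2 8 > Lab E/tier2 2.
Lab Y tier1 at 29: fill all 7 ; 22 left.
Fill Lab L tier1 block (7 at 28) ; 15 left.
Lab Y tier2 at 26: fill all 4 ; 11 left.
Lab L tier2 at 25: only 11 left, fill 11.
Total = 29×7 + 28×7 + 26×4 + 25×11 = 778.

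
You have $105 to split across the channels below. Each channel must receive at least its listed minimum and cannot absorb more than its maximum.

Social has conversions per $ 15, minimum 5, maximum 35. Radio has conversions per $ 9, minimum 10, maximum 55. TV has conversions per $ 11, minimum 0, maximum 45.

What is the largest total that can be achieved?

1245

Meeting every minimum uses 5+10+0 = 15 $, leaving 90.
Order the channels by conversions per $: Social 15 > TV 11 > Radio 9.
Give Social 30 more to hit its cap of 35 → 60 left.
Give TV 45 more to hit its cap of 45 → 15 left.
Radio has room for 45 more but only 15 remain, so it gets 25.
Total = 15×35 + 9×25 + 11×45 = 1245.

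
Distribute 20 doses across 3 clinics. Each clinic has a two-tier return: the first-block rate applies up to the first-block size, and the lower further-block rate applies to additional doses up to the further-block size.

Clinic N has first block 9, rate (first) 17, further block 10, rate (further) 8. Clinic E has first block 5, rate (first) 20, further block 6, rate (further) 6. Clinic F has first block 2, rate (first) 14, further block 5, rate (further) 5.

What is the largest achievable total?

313

Treat each block as its own option and order by rate: Clinic E/T1 20 > Clinic N/T1 17 > Clinic F/T1 14 > Clinic N/T2 8 > Clinic E/T2 6 > Clinic F/T2 5.
Clinic E/T1 (20): +5 → 15 left.
Fill Clinic N T1 block (9 at 17) → 6 left.
Clinic F/T1 (14): +2 → 4 left.
Clinic N/T2: +4 of 10 at 8; pool empty.
Total = 20×5 + 17×9 + 14×2 + 8×4 = 313.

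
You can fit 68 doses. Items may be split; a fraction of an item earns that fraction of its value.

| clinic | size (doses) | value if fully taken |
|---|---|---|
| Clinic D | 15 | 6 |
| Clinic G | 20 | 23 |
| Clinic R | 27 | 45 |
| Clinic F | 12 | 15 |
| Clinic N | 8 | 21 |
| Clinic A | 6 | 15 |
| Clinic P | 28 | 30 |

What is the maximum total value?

113.25

Best value per unit of size first: Clinic N 21/8≈2.62, Clinic A 15/6≈2.5, Clinic R 45/27≈1.67, Clinic F 15/12≈1.25, Clinic G 23/20≈1.15, Clinic P 30/28≈1.07, Clinic D 6/15≈0.4.
Take all of Clinic N (8 doses, value 21) — 60 doses left.
Take all of Clinic A (6 doses, value 15) — 54 doses left.
All 27 doses of Clinic R fit (value 45) — 27 remain.
All 12 doses of Clinic F fit (value 15) — 15 remain.
Only 15 doses remain; take 15/20 of Clinic G for value 23×15/20 = 17.25.
Total value = 113.25.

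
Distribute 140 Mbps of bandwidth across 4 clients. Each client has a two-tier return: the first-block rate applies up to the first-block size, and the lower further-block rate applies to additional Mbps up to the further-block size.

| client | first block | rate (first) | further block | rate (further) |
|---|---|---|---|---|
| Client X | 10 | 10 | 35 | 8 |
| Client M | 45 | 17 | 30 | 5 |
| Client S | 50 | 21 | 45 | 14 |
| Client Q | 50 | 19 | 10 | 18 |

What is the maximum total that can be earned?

2690

Treat each block as its own option and order by rate: Client S/first 21 > Client Q/first 19 > Client Q/second 18 > Client M/first 17 > Client S/second 14 > Client X/first 10 > Client X/second 8 > Client M/second 5.
Client S/first (21): +50 — 90 left.
Client Q/first (19): +50 — 40 left.
Client Q/second (18): +10 — 30 left.
Client M first at 17: only 30 left, fill 30.
Total = 21×50 + 19×50 + 18×10 + 17×30 = 2690.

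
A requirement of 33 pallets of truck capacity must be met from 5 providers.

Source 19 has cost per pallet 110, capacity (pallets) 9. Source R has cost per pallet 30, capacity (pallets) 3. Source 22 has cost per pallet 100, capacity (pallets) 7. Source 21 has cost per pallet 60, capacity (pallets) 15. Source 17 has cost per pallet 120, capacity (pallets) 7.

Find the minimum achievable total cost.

Use providers in increasing cost order.
Source R (30): use full 3 ; 30 pallets to go.
Take 15 from Source 21 at 60 ; need 15 more.
Source 22 at 100: take all 7 pallets ; 8 still needed.
Source 19 at 110: take 8 of its 9 ; requirement met.
Source 17: unused.
Cost = 3×30 + 15×60 + 7×100 + 8×110 = 2570.

2570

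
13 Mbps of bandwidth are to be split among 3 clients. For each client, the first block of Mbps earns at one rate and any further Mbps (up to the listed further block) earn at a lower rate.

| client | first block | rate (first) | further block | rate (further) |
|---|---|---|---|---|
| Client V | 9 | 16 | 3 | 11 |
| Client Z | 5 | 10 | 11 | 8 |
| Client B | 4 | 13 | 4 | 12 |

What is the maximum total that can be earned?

Rank every tier by rate: Client V/tier1 16 > Client B/tier1 13 > Client B/tier2 12 > Client V/tier2 11 > Client Z/tier1 10 > Client Z/tier2 8.
Fill Client V tier1 block (9 at 16) ; 4 left.
Client B/tier1 (13): +4 ; 0 left.
Total = 16×9 + 13×4 = 196.

196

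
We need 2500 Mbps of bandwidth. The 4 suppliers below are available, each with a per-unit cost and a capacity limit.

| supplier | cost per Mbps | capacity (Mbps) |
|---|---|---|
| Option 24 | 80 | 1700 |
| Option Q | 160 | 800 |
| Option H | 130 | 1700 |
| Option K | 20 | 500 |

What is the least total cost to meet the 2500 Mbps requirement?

185000

Use suppliers in increasing cost order.
Option K at 20: take all 500 Mbps → 2000 still needed.
Option 24 (80): use full 1700 → 300 Mbps to go.
Take 300 from Option H at 130 to finish.
Option Q: unused.
Cost = 500×20 + 1700×80 + 300×130 = 185000.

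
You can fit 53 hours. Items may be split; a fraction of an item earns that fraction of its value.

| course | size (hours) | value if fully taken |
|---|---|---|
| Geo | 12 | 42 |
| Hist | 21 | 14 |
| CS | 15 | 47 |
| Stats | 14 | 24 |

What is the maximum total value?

Rank by value-to-size ratio: Geo 42/12≈3.5, CS 47/15≈3.13, Stats 24/14≈1.71, Hist 14/21≈0.667.
Geo: take in full, 12 hours for value 42 → 41 left.
All 15 hours of CS fit (value 47) → 26 remain.
Take all of Stats (14 hours, value 24) → 12 hours left.
12 hours left: a 12/21 share of Hist gives 14×12/21 = 8.
Total value = 121.

121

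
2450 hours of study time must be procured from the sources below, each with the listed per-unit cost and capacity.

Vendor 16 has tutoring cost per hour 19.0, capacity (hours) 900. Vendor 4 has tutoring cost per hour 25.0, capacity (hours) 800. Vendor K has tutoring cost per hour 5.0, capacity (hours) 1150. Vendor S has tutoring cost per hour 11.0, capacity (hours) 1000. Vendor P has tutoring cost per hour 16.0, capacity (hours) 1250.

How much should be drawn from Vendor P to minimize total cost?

300

Use sources in increasing cost order.
Take 1150 from Vendor K at 5.0 → need 1300 more.
Vendor S at 11.0: take all 1000 hours → 300 still needed.
Vendor P at 16.0: take 300 of its 1250 → requirement met.
Vendor 16, Vendor 4: unused.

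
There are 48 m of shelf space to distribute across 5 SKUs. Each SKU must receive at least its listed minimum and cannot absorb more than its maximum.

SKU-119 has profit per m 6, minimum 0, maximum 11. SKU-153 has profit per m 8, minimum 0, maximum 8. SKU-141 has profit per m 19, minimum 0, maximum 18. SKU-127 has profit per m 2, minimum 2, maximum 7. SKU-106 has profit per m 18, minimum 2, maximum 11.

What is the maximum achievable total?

Meeting every minimum uses 0+0+0+2+2 = 4 m, leaving 44.
Highest profit per m first: SKU-141 19 > SKU-106 18 > SKU-153 8 > SKU-119 6 > SKU-127 2.
SKU-141: +18 to 18 (cap) ; 26 left.
SKU-106: +9 to 11 (cap) ; 17 left.
SKU-153 takes 8 more to reach its cap of 8 ; 9 left.
Only 9 left; SKU-119 takes them to reach 9.
Total = 6×9 + 8×8 + 19×18 + 2×2 + 18×11 = 662.

662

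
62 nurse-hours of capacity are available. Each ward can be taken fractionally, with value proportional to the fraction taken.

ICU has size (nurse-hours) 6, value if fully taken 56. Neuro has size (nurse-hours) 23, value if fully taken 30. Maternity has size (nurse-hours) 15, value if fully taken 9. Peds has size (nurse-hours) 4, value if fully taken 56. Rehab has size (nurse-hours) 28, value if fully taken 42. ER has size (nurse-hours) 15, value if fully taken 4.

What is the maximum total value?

184.6

Sort by value density: Peds 56/4≈14, ICU 56/6≈9.33, Rehab 42/28≈1.5, Neuro 30/23≈1.3, Maternity 9/15≈0.6, ER 4/15≈0.267.
Peds: take in full, 4 nurse-hours for value 56 → 58 left.
ICU: take in full, 6 nurse-hours for value 56 → 52 left.
Take all of Rehab (28 nurse-hours, value 42) → 24 nurse-hours left.
Neuro: take in full, 23 nurse-hours for value 30 → 1 left.
Fill the last 1 nurse-hours with part of Maternity: 1/15 of it earns 0.6.
Total value = 184.6.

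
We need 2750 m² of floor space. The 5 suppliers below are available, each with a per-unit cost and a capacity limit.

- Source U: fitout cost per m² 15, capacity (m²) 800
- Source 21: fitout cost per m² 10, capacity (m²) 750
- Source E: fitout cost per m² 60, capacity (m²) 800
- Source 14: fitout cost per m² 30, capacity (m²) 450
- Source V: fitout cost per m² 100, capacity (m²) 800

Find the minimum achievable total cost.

78000

Use suppliers in increasing cost order.
Source 21 (10): use full 750 → 2000 m² to go.
Source U at 15: take all 800 m² → 1200 still needed.
Take 450 from Source 14 at 30 → need 750 more.
Source E at 60: take 750 of its 800 → requirement met.
Source V: unused.
Cost = 750×10 + 800×15 + 450×30 + 750×60 = 78000.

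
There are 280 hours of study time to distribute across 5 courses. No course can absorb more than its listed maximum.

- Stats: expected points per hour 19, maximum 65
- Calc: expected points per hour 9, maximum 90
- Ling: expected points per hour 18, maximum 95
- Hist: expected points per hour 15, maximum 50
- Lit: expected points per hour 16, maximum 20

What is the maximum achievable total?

Highest expected points per hour first: Stats 19 > Ling 18 > Lit 16 > Hist 15 > Calc 9.
Stats: +65 to 65 (cap) ; 215 left.
Ling: +95 to 95 (cap) ; 120 left.
Give Lit 20 to hit its cap of 20 ; 100 left.
Hist takes 50 to reach its cap of 50 ; 50 left.
Only 50 left; Calc takes them to reach 50.
Total = 19×65 + 9×50 + 18×95 + 15×50 + 16×20 = 4465.

4465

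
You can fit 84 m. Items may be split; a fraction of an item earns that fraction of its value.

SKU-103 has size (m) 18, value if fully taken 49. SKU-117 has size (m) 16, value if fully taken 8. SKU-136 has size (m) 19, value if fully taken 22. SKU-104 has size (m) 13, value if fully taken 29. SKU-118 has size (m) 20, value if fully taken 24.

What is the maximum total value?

131

Sort by value density: SKU-103 49/18≈2.72, SKU-104 29/13≈2.23, SKU-118 24/20≈1.2, SKU-136 22/19≈1.16, SKU-117 8/16≈0.5.
SKU-103: take in full, 18 m for value 49 → 66 left.
SKU-104: take in full, 13 m for value 29 → 53 left.
SKU-118: take in full, 20 m for value 24 → 33 left.
All 19 m of SKU-136 fit (value 22) → 14 remain.
Fill the last 14 m with part of SKU-117: 14/16 of it earns 7.
Total value = 131.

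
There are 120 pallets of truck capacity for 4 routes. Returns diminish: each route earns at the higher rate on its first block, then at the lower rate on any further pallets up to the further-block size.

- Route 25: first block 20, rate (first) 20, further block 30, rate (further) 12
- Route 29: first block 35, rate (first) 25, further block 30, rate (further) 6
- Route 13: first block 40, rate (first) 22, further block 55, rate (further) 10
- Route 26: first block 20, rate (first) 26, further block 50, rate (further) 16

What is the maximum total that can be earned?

2755

Rank every tier by rate: Route 26/first 26 > Route 29/first 25 > Route 13/first 22 > Route 25/first 20 > Route 26/second 16 > Route 25/second 12 > Route 13/second 10 > Route 29/second 6.
Fill Route 26 first block (20 at 26) — 100 left.
Fill Route 29 first block (35 at 25) — 65 left.
Fill Route 13 first block (40 at 22) — 25 left.
Route 25 first at 20: fill all 20 — 5 left.
Route 26/second: +5 of 50 at 16; pool empty.
Total = 26×20 + 25×35 + 22×40 + 20×20 + 16×5 = 2755.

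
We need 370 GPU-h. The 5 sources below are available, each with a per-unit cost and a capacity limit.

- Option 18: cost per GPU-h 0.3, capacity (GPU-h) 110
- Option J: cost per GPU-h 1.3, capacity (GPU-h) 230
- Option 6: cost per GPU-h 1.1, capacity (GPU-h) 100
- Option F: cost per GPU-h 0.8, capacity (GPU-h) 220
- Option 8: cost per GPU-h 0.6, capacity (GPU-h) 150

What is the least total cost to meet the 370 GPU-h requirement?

211

Cheapest first:
Take 110 from Option 18 at 0.3 ; need 260 more.
Option 8 (0.6): use full 150 ; 110 GPU-h to go.
Take 110 from Option F at 0.8 to finish.
Option 6, Option J: unused.
Cost = 110×0.3 + 150×0.6 + 110×0.8 = 211.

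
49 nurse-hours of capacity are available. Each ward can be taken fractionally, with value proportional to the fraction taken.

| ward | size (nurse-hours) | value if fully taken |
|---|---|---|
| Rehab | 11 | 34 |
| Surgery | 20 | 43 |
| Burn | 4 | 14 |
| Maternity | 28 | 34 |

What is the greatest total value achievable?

108

Sort by value density: Burn 14/4≈3.5, Rehab 34/11≈3.09, Surgery 43/20≈2.15, Maternity 34/28≈1.21.
Take all of Burn (4 nurse-hours, value 14) — 45 nurse-hours left.
Take all of Rehab (11 nurse-hours, value 34) — 34 nurse-hours left.
Surgery: take in full, 20 nurse-hours for value 43 — 14 left.
Fill the last 14 nurse-hours with part of Maternity: 14/28 of it earns 17.
Total value = 108.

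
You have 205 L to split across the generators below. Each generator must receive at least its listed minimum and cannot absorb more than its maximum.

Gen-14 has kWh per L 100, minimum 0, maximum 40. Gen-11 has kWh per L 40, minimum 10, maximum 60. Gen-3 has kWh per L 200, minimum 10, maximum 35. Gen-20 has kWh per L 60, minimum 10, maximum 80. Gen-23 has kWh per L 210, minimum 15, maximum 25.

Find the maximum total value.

22050

Meeting every minimum uses 0+10+10+10+15 = 45 L, leaving 160.
Rank by kWh per L: Gen-23 210 > Gen-3 200 > Gen-14 100 > Gen-20 60 > Gen-11 40.
Gen-23 takes 10 more to reach its cap of 25 ; 150 left.
Gen-3 takes 25 more to reach its cap of 35 ; 125 left.
Gen-14: +40 to 40 (cap) ; 85 left.
Gen-20: +70 to 80 (cap) ; 15 left.
Gen-11 has room for 50 more but only 15 remain, so it gets 25.
Total = 100×40 + 40×25 + 200×35 + 60×80 + 210×25 = 22050.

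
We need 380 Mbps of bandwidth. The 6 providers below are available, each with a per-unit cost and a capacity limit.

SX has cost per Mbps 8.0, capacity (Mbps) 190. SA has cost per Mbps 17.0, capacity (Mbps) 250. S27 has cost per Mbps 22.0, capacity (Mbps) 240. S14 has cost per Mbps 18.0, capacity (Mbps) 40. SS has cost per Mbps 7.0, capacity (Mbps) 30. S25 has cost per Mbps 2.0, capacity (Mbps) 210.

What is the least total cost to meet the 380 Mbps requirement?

Cheapest first:
Take 210 from S25 at 2.0 — need 170 more.
SS (7.0): use full 30 — 140 Mbps to go.
SX (8.0): take the remaining 140 — done.
SA, S14, S27: unused.
Cost = 210×2.0 + 30×7.0 + 140×8.0 = 1750.

1750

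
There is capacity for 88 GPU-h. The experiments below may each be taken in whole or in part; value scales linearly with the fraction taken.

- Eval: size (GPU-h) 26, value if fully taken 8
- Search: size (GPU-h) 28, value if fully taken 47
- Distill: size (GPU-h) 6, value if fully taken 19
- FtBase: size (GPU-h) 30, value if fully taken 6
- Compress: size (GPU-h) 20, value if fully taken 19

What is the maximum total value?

94.6

Rank by value-to-size ratio: Distill 19/6≈3.17, Search 47/28≈1.68, Compress 19/20≈0.95, Eval 8/26≈0.308, FtBase 6/30≈0.2.
All 6 GPU-h of Distill fit (value 19) — 82 remain.
All 28 GPU-h of Search fit (value 47) — 54 remain.
All 20 GPU-h of Compress fit (value 19) — 34 remain.
All 26 GPU-h of Eval fit (value 8) — 8 remain.
8 GPU-h left: a 8/30 share of FtBase gives 6×8/30 = 1.6.
Total value = 94.6.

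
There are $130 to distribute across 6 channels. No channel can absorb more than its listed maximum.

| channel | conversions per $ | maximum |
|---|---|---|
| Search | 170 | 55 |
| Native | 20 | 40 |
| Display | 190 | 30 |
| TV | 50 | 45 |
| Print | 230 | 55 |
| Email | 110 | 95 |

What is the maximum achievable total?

26000

Order the channels by conversions per $: Print 230 > Display 190 > Search 170 > Email 110 > TV 50 > Native 20.
Print takes 55 to reach its cap of 55 — 75 left.
Give Display 30 to hit its cap of 30 — 45 left.
Search has room for 55 but only 45 remain, so it gets 45.
Total = 170×45 + 190×30 + 230×55 = 26000.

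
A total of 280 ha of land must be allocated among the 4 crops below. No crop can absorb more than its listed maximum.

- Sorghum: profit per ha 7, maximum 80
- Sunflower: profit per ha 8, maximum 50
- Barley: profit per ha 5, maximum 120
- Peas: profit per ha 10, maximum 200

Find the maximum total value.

Highest profit per ha first: Peas 10 > Sunflower 8 > Sorghum 7 > Barley 5.
Peas takes 200 to reach its cap of 200 → 80 left.
Sunflower: +50 to 50 (cap) → 30 left.
Sorghum: +30 (room for 80) → 30. Pool exhausted.
Total = 7×30 + 8×50 + 10×200 = 2610.

2610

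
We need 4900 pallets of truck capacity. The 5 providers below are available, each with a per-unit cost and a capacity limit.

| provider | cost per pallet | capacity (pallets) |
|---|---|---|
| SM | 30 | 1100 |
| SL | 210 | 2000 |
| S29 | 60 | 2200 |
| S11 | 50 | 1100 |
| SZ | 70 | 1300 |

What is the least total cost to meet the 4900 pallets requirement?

Use providers in increasing cost order.
Take 1100 from SM at 30 → need 3800 more.
S11 at 50: take all 1100 pallets → 2700 still needed.
S29 at 60: take all 2200 pallets → 500 still needed.
SZ (70): take the remaining 500 → done.
SL: unused.
Cost = 1100×30 + 1100×50 + 2200×60 + 500×70 = 255000.

255000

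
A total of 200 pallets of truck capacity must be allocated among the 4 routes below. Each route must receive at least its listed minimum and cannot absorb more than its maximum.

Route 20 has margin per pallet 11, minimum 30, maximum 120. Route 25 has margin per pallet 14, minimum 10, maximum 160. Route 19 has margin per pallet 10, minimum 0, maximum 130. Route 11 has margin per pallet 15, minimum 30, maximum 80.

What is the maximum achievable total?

2790

Meeting every minimum uses 30+10+0+30 = 70 pallets, leaving 130.
Rank by margin per pallet: Route 11 15 > Route 25 14 > Route 20 11 > Route 19 10.
Route 11: +50 to 80 (cap) ; 80 left.
Route 25 has room for 150 more but only 80 remain, so it gets 90.
Total = 11×30 + 14×90 + 15×80 = 2790.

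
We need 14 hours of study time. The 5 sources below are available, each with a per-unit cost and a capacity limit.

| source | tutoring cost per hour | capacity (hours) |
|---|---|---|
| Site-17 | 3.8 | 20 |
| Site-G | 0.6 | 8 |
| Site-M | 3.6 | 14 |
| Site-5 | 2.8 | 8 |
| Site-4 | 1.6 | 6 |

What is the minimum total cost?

Cheapest first:
Site-G (0.6): use full 8 → 6 hours to go.
Site-4 at 1.6: take all 6 hours → 0 still needed.
Site-5, Site-M, Site-17: unused.
Cost = 8×0.6 + 6×1.6 = 14.4.

14.4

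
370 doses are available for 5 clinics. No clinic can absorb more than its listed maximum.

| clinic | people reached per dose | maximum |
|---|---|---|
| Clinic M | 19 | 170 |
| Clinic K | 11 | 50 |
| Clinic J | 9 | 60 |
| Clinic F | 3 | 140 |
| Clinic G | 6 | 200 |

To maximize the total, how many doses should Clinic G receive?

90

Highest people reached per dose first: Clinic M 19 > Clinic K 11 > Clinic J 9 > Clinic G 6 > Clinic F 3.
Clinic M takes 170 to reach its cap of 170 — 200 left.
Give Clinic K 50 to hit its cap of 50 — 150 left.
Clinic J: +60 to 60 (cap) — 90 left.
Clinic G: +90 (room for 200) → 90. Pool exhausted.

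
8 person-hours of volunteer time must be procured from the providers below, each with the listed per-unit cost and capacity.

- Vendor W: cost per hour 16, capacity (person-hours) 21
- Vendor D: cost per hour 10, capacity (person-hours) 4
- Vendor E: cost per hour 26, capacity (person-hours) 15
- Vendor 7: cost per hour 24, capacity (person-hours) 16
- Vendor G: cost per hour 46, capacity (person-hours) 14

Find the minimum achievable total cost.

Cheapest first:
Vendor D at 10: take all 4 person-hours → 4 still needed.
Vendor W at 16: take 4 of its 21 → requirement met.
Vendor 7, Vendor E, Vendor G: unused.
Cost = 4×10 + 4×16 = 104.

104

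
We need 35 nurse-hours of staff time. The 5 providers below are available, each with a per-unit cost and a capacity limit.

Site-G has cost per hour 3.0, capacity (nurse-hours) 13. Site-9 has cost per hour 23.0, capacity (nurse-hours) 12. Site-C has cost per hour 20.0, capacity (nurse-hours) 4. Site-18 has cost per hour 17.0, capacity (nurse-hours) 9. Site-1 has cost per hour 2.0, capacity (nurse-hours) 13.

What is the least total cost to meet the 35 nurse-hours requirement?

218

Cheapest first:
Site-1 at 2.0: take all 13 nurse-hours → 22 still needed.
Take 13 from Site-G at 3.0 → need 9 more.
Site-18 (17.0): use full 9 → 0 nurse-hours to go.
Site-C, Site-9: unused.
Cost = 13×2.0 + 13×3.0 + 9×17.0 = 218.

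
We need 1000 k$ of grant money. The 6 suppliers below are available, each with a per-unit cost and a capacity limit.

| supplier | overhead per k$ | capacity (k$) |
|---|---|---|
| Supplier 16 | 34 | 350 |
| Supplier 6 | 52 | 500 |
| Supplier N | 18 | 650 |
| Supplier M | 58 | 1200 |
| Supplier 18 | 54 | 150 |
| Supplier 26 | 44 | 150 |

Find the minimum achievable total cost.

Cheapest first:
Take 650 from Supplier N at 18 ; need 350 more.
Supplier 16 at 34: take all 350 k$ ; 0 still needed.
Supplier 26, Supplier 6, Supplier 18, Supplier M: unused.
Cost = 650×18 + 350×34 = 23600.

23600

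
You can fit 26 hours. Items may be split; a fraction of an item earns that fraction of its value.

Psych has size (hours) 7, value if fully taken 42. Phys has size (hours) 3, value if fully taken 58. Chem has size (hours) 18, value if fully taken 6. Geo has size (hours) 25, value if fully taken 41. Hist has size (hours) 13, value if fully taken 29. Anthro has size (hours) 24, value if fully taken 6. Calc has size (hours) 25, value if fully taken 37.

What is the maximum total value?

Sort by value density: Phys 58/3≈19.3, Psych 42/7≈6, Hist 29/13≈2.23, Geo 41/25≈1.64, Calc 37/25≈1.48, Chem 6/18≈0.333, Anthro 6/24≈0.25.
All 3 hours of Phys fit (value 58) → 23 remain.
Psych: take in full, 7 hours for value 42 → 16 left.
All 13 hours of Hist fit (value 29) → 3 remain.
3 hours left: a 3/25 share of Geo gives 41×3/25 = 4.92.
Total value = 133.92.

133.92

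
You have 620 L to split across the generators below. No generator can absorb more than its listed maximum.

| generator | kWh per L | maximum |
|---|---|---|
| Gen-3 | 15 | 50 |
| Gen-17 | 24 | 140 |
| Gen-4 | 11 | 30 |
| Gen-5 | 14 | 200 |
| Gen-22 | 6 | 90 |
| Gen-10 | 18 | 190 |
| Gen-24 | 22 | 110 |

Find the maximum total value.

Order the generators by kWh per L: Gen-17 24 > Gen-24 22 > Gen-10 18 > Gen-3 15 > Gen-5 14 > Gen-4 11 > Gen-22 6.
Give Gen-17 140 to hit its cap of 140 → 480 left.
Gen-24 takes 110 to reach its cap of 110 → 370 left.
Gen-10: +190 to 190 (cap) → 180 left.
Give Gen-3 50 to hit its cap of 50 → 130 left.
Gen-5 has room for 200 but only 130 remain, so it gets 130.
Total = 15×50 + 24×140 + 14×130 + 18×190 + 22×110 = 11770.

11770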